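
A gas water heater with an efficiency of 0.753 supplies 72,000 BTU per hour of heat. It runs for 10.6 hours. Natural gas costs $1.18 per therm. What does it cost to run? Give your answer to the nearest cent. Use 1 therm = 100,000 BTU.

Heat delivered = 72,000 BTU/h × 10.6 h = 763,200 BTU
Gas input = 763,200 / 0.753 = 1,013,546 BTU
= 1,013,546 / 100,000 = 10.14 therm
Cost = 10.14 × $1.18/therm = $11.96

$11.96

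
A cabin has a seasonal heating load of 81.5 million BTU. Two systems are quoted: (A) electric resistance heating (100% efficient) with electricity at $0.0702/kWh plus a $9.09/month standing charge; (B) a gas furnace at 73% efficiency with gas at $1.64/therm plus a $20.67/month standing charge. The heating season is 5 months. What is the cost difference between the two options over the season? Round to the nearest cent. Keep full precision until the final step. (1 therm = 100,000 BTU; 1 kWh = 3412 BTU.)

$212.04

Heat load = 81.5 × 10⁶ BTU = 81,500,000 BTU
Gas: input = 81,500,000 / 0.73 = 111,643,836 BTU = 1,116 therm → 1,116 × $1.64 = $1,830.96; + 5 × $20.67 standing = $1,934.31
Electric: 81,500,000 BTU / 3412 = 23,890 kWh → × $0.0702 = $1,676.82; + 5 × $9.09 standing = $1,722.27
Difference = |$1,934.31 − $1,722.27| = $212.04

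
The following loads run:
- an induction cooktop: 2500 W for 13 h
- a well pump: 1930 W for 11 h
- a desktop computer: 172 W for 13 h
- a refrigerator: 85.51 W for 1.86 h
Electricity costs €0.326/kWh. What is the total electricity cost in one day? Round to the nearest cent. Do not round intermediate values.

€18.30

induction cooktop: 2500 W × 13 h = 32,500 Wh = 32.5 kWh
well pump: 1930 W × 11 h = 21,230 Wh = 21.23 kWh
desktop computer: 172 W × 13 h = 2,236 Wh = 2.236 kWh
refrigerator: 85.51 W × 1.86 h = 159 Wh = 0.159 kWh
Total energy = 32.5 + 21.23 + 2.236 + 0.159 = 56.13 kWh
Cost = 56.13 kWh × €0.326 = €18.30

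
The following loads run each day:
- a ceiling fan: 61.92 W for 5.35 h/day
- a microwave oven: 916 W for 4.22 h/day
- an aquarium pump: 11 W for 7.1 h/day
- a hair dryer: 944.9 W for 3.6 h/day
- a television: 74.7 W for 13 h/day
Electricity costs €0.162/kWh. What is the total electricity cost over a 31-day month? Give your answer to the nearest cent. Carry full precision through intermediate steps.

€43.43

ceiling fan: 61.92 W × 5.35 h × 31 d = 10,269 Wh = 10.27 kWh
microwave oven: 916 W × 4.22 h × 31 d = 119,831 Wh = 119.8 kWh
aquarium pump: 11 W × 7.1 h × 31 d = 2,421 Wh = 2.421 kWh
hair dryer: 944.9 W × 3.6 h × 31 d = 105,451 Wh = 105.5 kWh
television: 74.7 W × 13 h × 31 d = 30,104 Wh = 30.1 kWh
Total energy = 10.27 + 119.8 + 2.421 + 105.5 + 30.1 = 268.1 kWh
Cost = 268.1 kWh × €0.162 = €43.43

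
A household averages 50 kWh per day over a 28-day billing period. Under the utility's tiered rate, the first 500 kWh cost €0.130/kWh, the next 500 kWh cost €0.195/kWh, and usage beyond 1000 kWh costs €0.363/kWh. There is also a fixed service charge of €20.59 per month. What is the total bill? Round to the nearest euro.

€328

Usage = 50 kWh/day × 28 days = 1400 kWh
First 500 kWh × €0.130 = €65.00
Next 500 kWh × €0.195 = €97.50
Remaining 400 kWh × €0.363 = €145.20
Energy charge = €307.70; + service €20.59 = €328.29 ≈ €328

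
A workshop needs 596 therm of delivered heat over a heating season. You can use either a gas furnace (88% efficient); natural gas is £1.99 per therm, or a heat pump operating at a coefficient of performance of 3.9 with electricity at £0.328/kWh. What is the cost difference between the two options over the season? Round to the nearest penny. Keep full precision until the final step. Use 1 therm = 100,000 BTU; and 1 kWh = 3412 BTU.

Heat load = 596 therm × 100,000 = 59,600,000 BTU
Gas: input = 59,600,000 / 0.88 = 67,727,273 BTU = 677.3 therm → 677.3 × £1.99 = £1,347.77
Heat pump: 59,600,000 BTU / 3412 = 17,470 kWh heat; / 3.9 = 4,479 kWh in → × £0.328 = £1,469.08
Difference = |£1,347.77 − £1,469.08| = £121.31

£121.31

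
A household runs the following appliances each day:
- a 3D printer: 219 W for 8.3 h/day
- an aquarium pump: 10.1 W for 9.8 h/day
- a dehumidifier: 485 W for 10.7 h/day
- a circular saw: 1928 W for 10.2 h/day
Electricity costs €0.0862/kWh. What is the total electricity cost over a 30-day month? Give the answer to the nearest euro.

€69

3D printer: 219 W × 8.3 h × 30 d = 54,531 Wh = 54.53 kWh
aquarium pump: 10.1 W × 9.8 h × 30 d = 2,969 Wh = 2.969 kWh
dehumidifier: 485 W × 10.7 h × 30 d = 155,685 Wh = 155.7 kWh
circular saw: 1928 W × 10.2 h × 30 d = 589,968 Wh = 590 kWh
Total energy = 54.53 + 2.969 + 155.7 + 590 = 803.2 kWh
Cost = 803.2 kWh × €0.0862 = €69.23 ≈ €69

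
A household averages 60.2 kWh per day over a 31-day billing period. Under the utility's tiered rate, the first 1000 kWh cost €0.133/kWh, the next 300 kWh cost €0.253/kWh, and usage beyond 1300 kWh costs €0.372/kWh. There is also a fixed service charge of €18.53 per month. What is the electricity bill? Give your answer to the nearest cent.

Usage = 60.2 kWh/day × 31 days = 1866.2 kWh
First 1000 kWh × €0.133 = €133.00
Next 300 kWh × €0.253 = €75.90
Remaining 566.2 kWh × €0.372 = €210.63
Energy charge = €419.53; + service €18.53 = €438.06

€438.06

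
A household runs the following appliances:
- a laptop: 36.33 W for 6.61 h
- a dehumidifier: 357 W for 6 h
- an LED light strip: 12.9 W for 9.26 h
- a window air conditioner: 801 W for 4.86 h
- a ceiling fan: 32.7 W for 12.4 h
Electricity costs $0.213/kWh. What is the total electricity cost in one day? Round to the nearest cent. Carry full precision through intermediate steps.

$1.45

laptop: 36.33 W × 6.61 h = 240 Wh = 0.2401 kWh
dehumidifier: 357 W × 6 h = 2,142 Wh = 2.142 kWh
LED light strip: 12.9 W × 9.26 h = 119 Wh = 0.1195 kWh
window air conditioner: 801 W × 4.86 h = 3,893 Wh = 3.893 kWh
ceiling fan: 32.7 W × 12.4 h = 405 Wh = 0.4055 kWh
Total energy = 0.2401 + 2.142 + 0.1195 + 3.893 + 0.4055 = 6.8 kWh
Cost = 6.8 kWh × $0.213 = $1.45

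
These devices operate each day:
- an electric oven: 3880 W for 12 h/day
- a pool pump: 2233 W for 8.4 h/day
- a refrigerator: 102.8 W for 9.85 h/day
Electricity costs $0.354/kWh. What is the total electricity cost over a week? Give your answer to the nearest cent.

electric oven: 3880 W × 12 h × 7 d = 325,920 Wh = 325.9 kWh
pool pump: 2233 W × 8.4 h × 7 d = 131,300 Wh = 131.3 kWh
refrigerator: 102.8 W × 9.85 h × 7 d = 7,088 Wh = 7.088 kWh
Total energy = 325.9 + 131.3 + 7.088 = 464.3 kWh
Cost = 464.3 kWh × $0.354 = $164.37

$164.37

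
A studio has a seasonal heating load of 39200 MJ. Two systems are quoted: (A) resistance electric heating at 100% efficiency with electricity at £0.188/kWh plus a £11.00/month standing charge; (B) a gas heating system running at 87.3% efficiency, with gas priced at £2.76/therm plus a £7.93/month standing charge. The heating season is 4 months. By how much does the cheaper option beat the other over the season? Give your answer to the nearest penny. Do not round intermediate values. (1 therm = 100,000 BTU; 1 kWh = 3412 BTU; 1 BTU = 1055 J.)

£884.88

Heat load = 39200 MJ = 39,200,000,000 J / 1055 = 37,156,398 BTU
Gas: input = 37,156,398 / 0.873 = 42,561,739 BTU = 425.6 therm → 425.6 × £2.76 = £1,174.70; + 4 × £7.93 standing = £1,206.42
Electric: 37,156,398 BTU / 3412 = 10,890 kWh → × £0.188 = £2,047.30; + 4 × £11.00 standing = £2,091.30
Difference = |£1,206.42 − £2,091.30| = £884.88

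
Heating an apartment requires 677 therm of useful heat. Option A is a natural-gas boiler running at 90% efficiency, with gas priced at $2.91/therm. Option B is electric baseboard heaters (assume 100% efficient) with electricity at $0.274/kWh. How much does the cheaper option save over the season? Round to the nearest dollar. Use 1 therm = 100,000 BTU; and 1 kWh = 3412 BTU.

$3248

Heat load = 677 therm × 100,000 = 67,700,000 BTU
Gas: input = 67,700,000 / 0.900 = 75,222,222 BTU = 752.2 therm → 752.2 × $2.91 = $2,188.97
Electric: 67,700,000 BTU / 3412 = 19,840 kWh → × $0.274 = $5,436.64
Difference = |$2,188.97 − $5,436.64| = $3,247.67 ≈ $3248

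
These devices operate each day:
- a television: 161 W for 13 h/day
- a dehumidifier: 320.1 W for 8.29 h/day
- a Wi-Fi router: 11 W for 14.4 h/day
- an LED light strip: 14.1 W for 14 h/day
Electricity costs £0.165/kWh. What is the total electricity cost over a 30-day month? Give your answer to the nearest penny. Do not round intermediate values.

£25.26

television: 161 W × 13 h × 30 d = 62,790 Wh = 62.79 kWh
dehumidifier: 320.1 W × 8.29 h × 30 d = 79,609 Wh = 79.61 kWh
Wi-Fi router: 11 W × 14.4 h × 30 d = 4,752 Wh = 4.752 kWh
LED light strip: 14.1 W × 14 h × 30 d = 5,922 Wh = 5.922 kWh
Total energy = 62.79 + 79.61 + 4.752 + 5.922 = 153.1 kWh
Cost = 153.1 kWh × £0.165 = £25.26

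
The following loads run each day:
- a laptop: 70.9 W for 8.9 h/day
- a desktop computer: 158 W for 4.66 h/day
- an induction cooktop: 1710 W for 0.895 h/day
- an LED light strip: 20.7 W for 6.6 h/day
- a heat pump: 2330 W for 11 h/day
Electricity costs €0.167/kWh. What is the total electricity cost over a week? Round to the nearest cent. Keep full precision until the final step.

€33.51

laptop: 70.9 W × 8.9 h × 7 d = 4,417 Wh = 4.417 kWh
desktop computer: 158 W × 4.66 h × 7 d = 5,154 Wh = 5.154 kWh
induction cooktop: 1710 W × 0.895 h × 7 d = 10,713 Wh = 10.71 kWh
LED light strip: 20.7 W × 6.6 h × 7 d = 956 Wh = 0.9563 kWh
heat pump: 2330 W × 11 h × 7 d = 179,410 Wh = 179.4 kWh
Total energy = 4.417 + 5.154 + 10.71 + 0.9563 + 179.4 = 200.7 kWh
Cost = 200.7 kWh × €0.167 = €33.51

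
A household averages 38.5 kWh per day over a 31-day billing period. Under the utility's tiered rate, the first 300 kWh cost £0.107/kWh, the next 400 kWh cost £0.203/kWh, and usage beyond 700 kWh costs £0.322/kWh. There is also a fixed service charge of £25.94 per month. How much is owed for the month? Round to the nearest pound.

Usage = 38.5 kWh/day × 31 days = 1193.5 kWh
First 300 kWh × £0.107 = £32.10
Next 400 kWh × £0.203 = £81.20
Remaining 493.5 kWh × £0.322 = £158.91
Energy charge = £272.21; + service £25.94 = £298.15 ≈ £298

£298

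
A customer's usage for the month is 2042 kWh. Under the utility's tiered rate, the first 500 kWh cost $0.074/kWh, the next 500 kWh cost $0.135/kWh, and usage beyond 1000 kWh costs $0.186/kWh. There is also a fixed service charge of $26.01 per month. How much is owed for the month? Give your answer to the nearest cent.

First 500 kWh × $0.074 = $37.00
Next 500 kWh × $0.135 = $67.50
Remaining 1042 kWh × $0.186 = $193.81
Energy charge = $298.31; + service $26.01 = $324.32

$324.32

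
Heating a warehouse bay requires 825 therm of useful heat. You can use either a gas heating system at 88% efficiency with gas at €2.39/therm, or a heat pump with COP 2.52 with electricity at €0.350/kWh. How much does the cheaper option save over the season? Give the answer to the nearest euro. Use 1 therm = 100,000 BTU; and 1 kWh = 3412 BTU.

€1118

Heat load = 825 therm × 100,000 = 82,500,000 BTU
Gas: input = 82,500,000 / 0.88 = 93,750,000 BTU = 937.5 therm → 937.5 × €2.39 = €2,240.62
Heat pump: 82,500,000 BTU / 3412 = 24,180 kWh heat; / 2.52 = 9,595 kWh in → × €0.350 = €3,358.25
Difference = |€2,240.62 − €3,358.25| = €1,117.62 ≈ €1118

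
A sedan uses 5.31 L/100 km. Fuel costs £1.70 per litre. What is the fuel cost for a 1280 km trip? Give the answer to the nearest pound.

Fuel = 5.31 L/100 km × 1280 km / 100 = 67.97 L
Cost = 67.97 L × £1.70/L = £115.55 ≈ £116

£116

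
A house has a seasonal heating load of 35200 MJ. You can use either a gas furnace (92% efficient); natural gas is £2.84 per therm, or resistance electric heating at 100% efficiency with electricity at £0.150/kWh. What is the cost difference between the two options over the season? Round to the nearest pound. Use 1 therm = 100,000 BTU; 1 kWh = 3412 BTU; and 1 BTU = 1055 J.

Heat load = 35200 MJ = 35,200,000,000 J / 1055 = 33,364,929 BTU
Gas: input = 33,364,929 / 0.92 = 36,266,227 BTU = 362.7 therm → 362.7 × £2.84 = £1,029.96
Electric: 33,364,929 BTU / 3412 = 9,779 kWh → × £0.150 = £1,466.81
Difference = |£1,029.96 − £1,466.81| = £436.84 ≈ £437

£437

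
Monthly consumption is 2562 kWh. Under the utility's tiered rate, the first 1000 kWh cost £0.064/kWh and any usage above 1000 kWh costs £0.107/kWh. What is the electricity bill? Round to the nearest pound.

First 1000 kWh × £0.064 = £64.00
Remaining 1562 kWh × £0.107 = £167.13
Total = £231.13 ≈ £231

£231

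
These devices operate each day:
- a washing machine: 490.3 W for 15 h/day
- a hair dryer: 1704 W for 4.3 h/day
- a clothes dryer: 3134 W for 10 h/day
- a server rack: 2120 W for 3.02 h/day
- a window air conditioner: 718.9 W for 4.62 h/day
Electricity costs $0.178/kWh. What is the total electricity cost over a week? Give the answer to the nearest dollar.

washing machine: 490.3 W × 15 h × 7 d = 51,482 Wh = 51.48 kWh
hair dryer: 1704 W × 4.3 h × 7 d = 51,290 Wh = 51.29 kWh
clothes dryer: 3134 W × 10 h × 7 d = 219,380 Wh = 219.4 kWh
server rack: 2120 W × 3.02 h × 7 d = 44,817 Wh = 44.82 kWh
window air conditioner: 718.9 W × 4.62 h × 7 d = 23,249 Wh = 23.25 kWh
Total energy = 51.48 + 51.29 + 219.4 + 44.82 + 23.25 = 390.2 kWh
Cost = 390.2 kWh × $0.178 = $69.46 ≈ $69

$69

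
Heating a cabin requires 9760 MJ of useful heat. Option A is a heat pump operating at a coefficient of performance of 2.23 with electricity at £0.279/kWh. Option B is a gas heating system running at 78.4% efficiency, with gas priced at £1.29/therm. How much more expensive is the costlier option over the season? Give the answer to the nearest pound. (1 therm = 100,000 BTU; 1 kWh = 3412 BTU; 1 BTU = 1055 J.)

Heat load = 9760 MJ = 9,760,000,000 J / 1055 = 9,251,185 BTU
Gas: input = 9,251,185 / 0.784 = 11,799,981 BTU = 118 therm → 118 × £1.29 = £152.22
Heat pump: 9,251,185 BTU / 3412 = 2,711 kWh heat; / 2.23 = 1,216 kWh in → × £0.279 = £339.22
Difference = |£152.22 − £339.22| = £187.01 ≈ £187

£187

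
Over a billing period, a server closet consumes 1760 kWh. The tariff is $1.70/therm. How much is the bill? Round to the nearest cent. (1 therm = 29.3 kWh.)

1760 kWh × (0.03413 therm/kWh) = 60.07 therm
Cost = 60.07 therm × $1.70/therm = $102.12

$102.12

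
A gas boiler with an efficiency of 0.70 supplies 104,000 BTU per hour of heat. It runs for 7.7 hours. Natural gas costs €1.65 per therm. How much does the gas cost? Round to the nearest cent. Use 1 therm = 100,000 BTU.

€18.88

Heat delivered = 104,000 BTU/h × 7.7 h = 800,800 BTU
Gas input = 800,800 / 0.70 = 1,144,000 BTU
= 1,144,000 / 100,000 = 11.44 therm
Cost = 11.44 × €1.65/therm = €18.88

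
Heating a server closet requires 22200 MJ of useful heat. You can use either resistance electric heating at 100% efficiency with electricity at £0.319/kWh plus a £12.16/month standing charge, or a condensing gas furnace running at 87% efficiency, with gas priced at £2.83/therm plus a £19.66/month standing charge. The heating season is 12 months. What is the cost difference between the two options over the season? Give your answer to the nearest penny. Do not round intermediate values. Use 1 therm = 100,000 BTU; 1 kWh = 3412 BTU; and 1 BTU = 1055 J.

Heat load = 22200 MJ = 22,200,000,000 J / 1055 = 21,042,654 BTU
Gas: input = 21,042,654 / 0.87 = 24,186,959 BTU = 241.9 therm → 241.9 × £2.83 = £684.49; + 12 × £19.66 standing = £920.41
Electric: 21,042,654 BTU / 3412 = 6,167 kWh → × £0.319 = £1,967.35; + 12 × £12.16 standing = £2,113.27
Difference = |£920.41 − £2,113.27| = £1,192.86

£1192.86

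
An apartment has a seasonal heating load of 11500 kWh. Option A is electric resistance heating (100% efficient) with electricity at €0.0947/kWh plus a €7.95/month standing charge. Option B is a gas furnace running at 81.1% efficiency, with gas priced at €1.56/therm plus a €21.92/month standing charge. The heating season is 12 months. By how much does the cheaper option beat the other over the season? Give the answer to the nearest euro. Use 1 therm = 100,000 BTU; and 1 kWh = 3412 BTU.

Heat load = 11500 kWh × 3412 = 39,238,000 BTU
Gas: input = 39,238,000 / 0.811 = 48,382,244 BTU = 483.8 therm → 483.8 × €1.56 = €754.76; + 12 × €21.92 standing = €1,017.80
Electric: 39,238,000 BTU / 3412 = 11,500 kWh → × €0.0947 = €1,089.05; + 12 × €7.95 standing = €1,184.45
Difference = |€1,017.80 − €1,184.45| = €166.65 ≈ €167

€167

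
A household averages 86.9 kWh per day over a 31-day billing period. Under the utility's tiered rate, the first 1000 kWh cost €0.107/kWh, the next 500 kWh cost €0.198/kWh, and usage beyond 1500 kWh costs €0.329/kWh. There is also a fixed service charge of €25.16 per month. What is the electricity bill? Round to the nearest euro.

€624

Usage = 86.9 kWh/day × 31 days = 2693.9 kWh
First 1000 kWh × €0.107 = €107.00
Next 500 kWh × €0.198 = €99.00
Remaining 1193.9 kWh × €0.329 = €392.79
Energy charge = €598.79; + service €25.16 = €623.95 ≈ €624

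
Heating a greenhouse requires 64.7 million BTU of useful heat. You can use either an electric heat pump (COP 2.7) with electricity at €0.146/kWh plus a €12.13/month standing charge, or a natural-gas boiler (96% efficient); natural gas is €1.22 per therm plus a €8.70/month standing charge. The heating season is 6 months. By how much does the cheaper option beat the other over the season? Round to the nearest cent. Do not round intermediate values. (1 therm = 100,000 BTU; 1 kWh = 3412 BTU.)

Heat load = 64.7 × 10⁶ BTU = 64,700,000 BTU
Gas: input = 64,700,000 / 0.96 = 67,395,833 BTU = 674 therm → 674 × €1.22 = €822.23; + 6 × €8.70 standing = €874.43
Heat pump: 64,700,000 BTU / 3412 = 18,960 kWh heat; / 2.7 = 7,023 kWh in → × €0.146 = €1,025.38; + 6 × €12.13 standing = €1,098.16
Difference = |€874.43 − €1,098.16| = €223.73

€223.73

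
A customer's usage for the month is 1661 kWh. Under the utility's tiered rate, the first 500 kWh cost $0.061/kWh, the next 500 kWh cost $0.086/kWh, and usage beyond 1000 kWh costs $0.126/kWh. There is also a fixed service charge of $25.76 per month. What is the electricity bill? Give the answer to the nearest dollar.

First 500 kWh × $0.061 = $30.50
Next 500 kWh × $0.086 = $43.00
Remaining 661 kWh × $0.126 = $83.29
Energy charge = $156.79; + service $25.76 = $182.55 ≈ $183

$183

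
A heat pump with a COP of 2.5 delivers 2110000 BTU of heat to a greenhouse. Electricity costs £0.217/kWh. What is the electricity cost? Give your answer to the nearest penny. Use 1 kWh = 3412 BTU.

Heat delivered = 2,110,000 BTU / 3412 = 618.4 kWh
Electrical input = 618.4 kWh / 2.5 = 247.4 kWh
Cost = 247.4 × £0.217/kWh = £53.68

£53.68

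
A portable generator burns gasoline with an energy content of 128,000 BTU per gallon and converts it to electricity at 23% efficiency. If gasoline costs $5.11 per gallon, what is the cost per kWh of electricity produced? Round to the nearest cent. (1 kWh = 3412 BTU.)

Electrical output per gallon = 128,000 BTU × 0.23 / 3412 BTU/kWh = 8.628 kWh
Cost per kWh = $5.11 / 8.628 kWh = $0.592

$0.59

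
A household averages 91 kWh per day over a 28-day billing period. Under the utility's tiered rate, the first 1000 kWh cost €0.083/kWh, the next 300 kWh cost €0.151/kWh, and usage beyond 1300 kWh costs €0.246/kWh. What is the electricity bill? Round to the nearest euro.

€435

Usage = 91 kWh/day × 28 days = 2548 kWh
First 1000 kWh × €0.083 = €83.00
Next 300 kWh × €0.151 = €45.30
Remaining 1248 kWh × €0.246 = €307.01
Total = €435.31 ≈ €435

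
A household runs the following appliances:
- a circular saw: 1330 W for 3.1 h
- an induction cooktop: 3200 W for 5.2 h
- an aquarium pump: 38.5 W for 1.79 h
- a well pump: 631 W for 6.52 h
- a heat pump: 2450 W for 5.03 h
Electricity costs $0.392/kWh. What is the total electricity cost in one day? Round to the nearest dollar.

circular saw: 1330 W × 3.1 h = 4,123 Wh = 4.123 kWh
induction cooktop: 3200 W × 5.2 h = 16,640 Wh = 16.64 kWh
aquarium pump: 38.5 W × 1.79 h = 69 Wh = 0.06892 kWh
well pump: 631 W × 6.52 h = 4,114 Wh = 4.114 kWh
heat pump: 2450 W × 5.03 h = 12,324 Wh = 12.32 kWh
Total energy = 4.123 + 16.64 + 0.06892 + 4.114 + 12.32 = 37.27 kWh
Cost = 37.27 kWh × $0.392 = $14.61 ≈ $15

$15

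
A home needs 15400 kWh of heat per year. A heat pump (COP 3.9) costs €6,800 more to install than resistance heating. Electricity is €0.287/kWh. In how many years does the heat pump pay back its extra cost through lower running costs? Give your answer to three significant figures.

2.07 years

Resistance: 15400 kWh × €0.287 = €4,419.80/yr
Heat pump: 15400 / 3.9 = 3949 kWh in → × €0.287 = €1,133.28/yr
Annual savings = €3,286.52
Payback = €6,800 / €3,286.52 = 2.07 years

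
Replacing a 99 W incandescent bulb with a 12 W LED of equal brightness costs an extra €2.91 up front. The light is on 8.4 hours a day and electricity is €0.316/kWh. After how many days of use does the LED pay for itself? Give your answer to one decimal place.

Power saved = 99 − 12 = 87 W
Daily energy saved = 87 W × 8.4 h = 730.8 Wh = 0.7308 kWh
Daily savings = 0.7308 × €0.316 = €0.2309
Payback = €2.91 / €0.2309 per day = 12.6 days

12.6 days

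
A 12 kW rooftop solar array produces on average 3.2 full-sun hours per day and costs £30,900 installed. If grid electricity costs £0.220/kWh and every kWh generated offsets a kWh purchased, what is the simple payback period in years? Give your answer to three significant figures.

Daily generation = 12 kW × 3.2 h = 38.4 kWh
Annual generation = 38.4 × 365 = 14016 kWh
Annual savings = 14016 × £0.220 = £3,083.52
Payback = £30,900 / £3,083.52 = 10 years

10 years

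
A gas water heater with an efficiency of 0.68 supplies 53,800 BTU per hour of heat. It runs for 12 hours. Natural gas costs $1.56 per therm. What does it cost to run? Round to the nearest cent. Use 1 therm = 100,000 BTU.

$14.81

Heat delivered = 53,800 BTU/h × 12 h = 645,600 BTU
Gas input = 645,600 / 0.68 = 949,412 BTU
= 949,412 / 100,000 = 9.494 therm
Cost = 9.494 × $1.56/therm = $14.81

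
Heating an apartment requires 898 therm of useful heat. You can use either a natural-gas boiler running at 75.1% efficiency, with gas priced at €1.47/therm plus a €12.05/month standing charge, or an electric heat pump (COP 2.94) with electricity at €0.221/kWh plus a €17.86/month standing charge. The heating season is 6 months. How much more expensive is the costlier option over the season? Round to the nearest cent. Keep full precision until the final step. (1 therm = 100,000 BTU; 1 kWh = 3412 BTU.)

Heat load = 898 therm × 100,000 = 89,800,000 BTU
Gas: input = 89,800,000 / 0.751 = 119,573,901 BTU = 1,196 therm → 1,196 × €1.47 = €1,757.74; + 6 × €12.05 standing = €1,830.04
Heat pump: 89,800,000 BTU / 3412 = 26,320 kWh heat; / 2.94 = 8,952 kWh in → × €0.221 = €1,978.39; + 6 × €17.86 standing = €2,085.55
Difference = |€1,830.04 − €2,085.55| = €255.52

€255.52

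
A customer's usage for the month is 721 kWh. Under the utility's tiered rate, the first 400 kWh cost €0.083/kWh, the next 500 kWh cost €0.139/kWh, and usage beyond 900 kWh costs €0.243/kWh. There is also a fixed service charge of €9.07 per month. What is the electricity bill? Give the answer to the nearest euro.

€87

First 400 kWh × €0.083 = €33.20
Next 321 kWh × €0.139 = €44.62
Remaining tier: 0 kWh (not reached)
Energy charge = €77.82; + service €9.07 = €86.89 ≈ €87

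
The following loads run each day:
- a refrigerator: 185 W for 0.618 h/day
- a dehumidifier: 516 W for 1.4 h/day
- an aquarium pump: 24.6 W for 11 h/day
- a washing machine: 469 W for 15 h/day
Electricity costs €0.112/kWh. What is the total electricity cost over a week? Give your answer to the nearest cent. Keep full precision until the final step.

refrigerator: 185 W × 0.618 h × 7 d = 800 Wh = 0.8003 kWh
dehumidifier: 516 W × 1.4 h × 7 d = 5,057 Wh = 5.057 kWh
aquarium pump: 24.6 W × 11 h × 7 d = 1,894 Wh = 1.894 kWh
washing machine: 469 W × 15 h × 7 d = 49,245 Wh = 49.24 kWh
Total energy = 0.8003 + 5.057 + 1.894 + 49.24 = 57 kWh
Cost = 57 kWh × €0.112 = €6.38

€6.38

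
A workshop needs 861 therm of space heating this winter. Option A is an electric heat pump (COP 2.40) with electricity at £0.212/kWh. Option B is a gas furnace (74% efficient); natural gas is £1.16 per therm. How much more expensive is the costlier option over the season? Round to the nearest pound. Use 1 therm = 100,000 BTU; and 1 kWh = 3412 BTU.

£879

Heat load = 861 therm × 100,000 = 86,100,000 BTU
Gas: input = 86,100,000 / 0.74 = 116,351,351 BTU = 1,164 therm → 1,164 × £1.16 = £1,349.68
Heat pump: 86,100,000 BTU / 3412 = 25,230 kWh heat; / 2.40 = 10,510 kWh in → × £0.212 = £2,229.04
Difference = |£1,349.68 − £2,229.04| = £879.37 ≈ £879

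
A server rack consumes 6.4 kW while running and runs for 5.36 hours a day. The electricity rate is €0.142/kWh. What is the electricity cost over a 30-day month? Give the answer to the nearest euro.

€146

Energy = 6400 W × 5.36 h/day × 30 days = 1,029,120 Wh = 1,029 kWh
Cost = 1,029 kWh × €0.142/kWh = €146.14 ≈ €146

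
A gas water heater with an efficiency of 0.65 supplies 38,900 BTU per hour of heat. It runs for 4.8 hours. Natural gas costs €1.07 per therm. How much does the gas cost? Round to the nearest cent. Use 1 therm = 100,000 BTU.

€3.07

Heat delivered = 38,900 BTU/h × 4.8 h = 186,720 BTU
Gas input = 186,720 / 0.65 = 287,262 BTU
= 287,262 / 100,000 = 2.873 therm
Cost = 2.873 × €1.07/therm = €3.07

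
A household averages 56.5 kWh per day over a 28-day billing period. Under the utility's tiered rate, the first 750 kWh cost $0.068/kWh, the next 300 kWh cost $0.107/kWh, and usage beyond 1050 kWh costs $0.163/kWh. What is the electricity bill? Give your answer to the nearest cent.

$169.82

Usage = 56.5 kWh/day × 28 days = 1582 kWh
First 750 kWh × $0.068 = $51.00
Next 300 kWh × $0.107 = $32.10
Remaining 532 kWh × $0.163 = $86.72
Total = $169.82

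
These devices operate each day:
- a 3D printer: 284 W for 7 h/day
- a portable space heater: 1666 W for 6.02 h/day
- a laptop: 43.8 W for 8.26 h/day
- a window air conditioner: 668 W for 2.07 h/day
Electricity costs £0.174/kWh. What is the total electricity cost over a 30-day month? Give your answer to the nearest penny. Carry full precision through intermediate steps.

3D printer: 284 W × 7 h × 30 d = 59,640 Wh = 59.64 kWh
portable space heater: 1666 W × 6.02 h × 30 d = 300,880 Wh = 300.9 kWh
laptop: 43.8 W × 8.26 h × 30 d = 10,854 Wh = 10.85 kWh
window air conditioner: 668 W × 2.07 h × 30 d = 41,483 Wh = 41.48 kWh
Total energy = 59.64 + 300.9 + 10.85 + 41.48 = 412.9 kWh
Cost = 412.9 kWh × £0.174 = £71.84

£71.84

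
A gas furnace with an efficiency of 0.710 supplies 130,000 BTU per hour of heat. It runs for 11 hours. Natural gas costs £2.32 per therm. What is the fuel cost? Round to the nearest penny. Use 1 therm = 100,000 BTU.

Heat delivered = 130,000 BTU/h × 11 h = 1,430,000 BTU
Gas input = 1,430,000 / 0.710 = 2,014,085 BTU
= 2,014,085 / 100,000 = 20.14 therm
Cost = 20.14 × £2.32/therm = £46.73

£46.73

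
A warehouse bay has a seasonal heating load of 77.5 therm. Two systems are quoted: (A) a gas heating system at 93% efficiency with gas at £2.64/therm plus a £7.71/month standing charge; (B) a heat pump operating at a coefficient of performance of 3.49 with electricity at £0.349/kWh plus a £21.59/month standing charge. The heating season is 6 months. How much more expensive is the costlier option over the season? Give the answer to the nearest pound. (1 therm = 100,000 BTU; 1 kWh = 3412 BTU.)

£90

Heat load = 77.5 therm × 100,000 = 7,750,000 BTU
Gas: input = 7,750,000 / 0.93 = 8,333,333 BTU = 83.33 therm → 83.33 × £2.64 = £220.00; + 6 × £7.71 standing = £266.26
Heat pump: 7,750,000 BTU / 3412 = 2,271 kWh heat; / 3.49 = 650.8 kWh in → × £0.349 = £227.14; + 6 × £21.59 standing = £356.68
Difference = |£266.26 − £356.68| = £90.42 ≈ £90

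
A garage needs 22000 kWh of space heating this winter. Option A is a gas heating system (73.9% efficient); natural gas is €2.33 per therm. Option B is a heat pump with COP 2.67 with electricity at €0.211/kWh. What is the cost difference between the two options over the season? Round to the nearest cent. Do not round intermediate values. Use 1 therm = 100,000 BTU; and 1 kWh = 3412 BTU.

€628.12

Heat load = 22000 kWh × 3412 = 75,064,000 BTU
Gas: input = 75,064,000 / 0.739 = 101,575,101 BTU = 1,016 therm → 1,016 × €2.33 = €2,366.70
Heat pump: 75,064,000 BTU / 3412 = 22,000 kWh heat; / 2.67 = 8,240 kWh in → × €0.211 = €1,738.58
Difference = |€2,366.70 − €1,738.58| = €628.12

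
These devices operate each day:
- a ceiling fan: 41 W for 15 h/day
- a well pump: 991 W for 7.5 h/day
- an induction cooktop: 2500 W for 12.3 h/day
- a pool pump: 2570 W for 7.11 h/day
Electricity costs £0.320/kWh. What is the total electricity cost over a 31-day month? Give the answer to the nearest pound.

£566

ceiling fan: 41 W × 15 h × 31 d = 19,065 Wh = 19.07 kWh
well pump: 991 W × 7.5 h × 31 d = 230,408 Wh = 230.4 kWh
induction cooktop: 2500 W × 12.3 h × 31 d = 953,250 Wh = 953.2 kWh
pool pump: 2570 W × 7.11 h × 31 d = 566,454 Wh = 566.5 kWh
Total energy = 19.07 + 230.4 + 953.2 + 566.5 = 1,769 kWh
Cost = 1,769 kWh × £0.320 = £566.14 ≈ £566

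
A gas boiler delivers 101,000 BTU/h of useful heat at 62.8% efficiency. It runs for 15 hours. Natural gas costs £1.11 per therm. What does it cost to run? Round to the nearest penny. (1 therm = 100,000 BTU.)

Heat delivered = 101,000 BTU/h × 15 h = 1,515,000 BTU
Gas input = 1,515,000 / 0.628 = 2,412,420 BTU
= 2,412,420 / 100,000 = 24.12 therm
Cost = 24.12 × £1.11/therm = £26.78

£26.78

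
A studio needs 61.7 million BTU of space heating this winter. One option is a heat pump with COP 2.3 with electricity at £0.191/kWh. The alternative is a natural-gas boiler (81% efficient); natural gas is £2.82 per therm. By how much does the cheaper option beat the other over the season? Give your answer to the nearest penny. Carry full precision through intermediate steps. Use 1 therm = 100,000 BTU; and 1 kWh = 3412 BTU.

Heat load = 61.7 × 10⁶ BTU = 61,700,000 BTU
Gas: input = 61,700,000 / 0.81 = 76,172,840 BTU = 761.7 therm → 761.7 × £2.82 = £2,148.07
Heat pump: 61,700,000 BTU / 3412 = 18,080 kWh heat; / 2.3 = 7,862 kWh in → × £0.191 = £1,501.69
Difference = |£2,148.07 − £1,501.69| = £646.38

£646.38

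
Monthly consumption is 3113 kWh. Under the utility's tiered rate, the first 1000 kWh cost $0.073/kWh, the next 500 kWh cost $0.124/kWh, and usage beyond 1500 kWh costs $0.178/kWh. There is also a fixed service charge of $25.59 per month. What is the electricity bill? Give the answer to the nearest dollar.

$448

First 1000 kWh × $0.073 = $73.00
Next 500 kWh × $0.124 = $62.00
Remaining 1613 kWh × $0.178 = $287.11
Energy charge = $422.11; + service $25.59 = $447.70 ≈ $448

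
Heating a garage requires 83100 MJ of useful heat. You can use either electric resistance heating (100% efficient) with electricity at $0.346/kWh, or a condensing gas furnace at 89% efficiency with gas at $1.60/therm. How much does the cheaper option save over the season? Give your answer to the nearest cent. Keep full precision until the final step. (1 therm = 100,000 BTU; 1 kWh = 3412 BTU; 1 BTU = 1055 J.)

$6571.54

Heat load = 83100 MJ = 83,100,000,000 J / 1055 = 78,767,773 BTU
Gas: input = 78,767,773 / 0.89 = 88,503,115 BTU = 885 therm → 885 × $1.60 = $1,416.05
Electric: 78,767,773 BTU / 3412 = 23,090 kWh → × $0.346 = $7,987.59
Difference = |$1,416.05 − $7,987.59| = $6,571.54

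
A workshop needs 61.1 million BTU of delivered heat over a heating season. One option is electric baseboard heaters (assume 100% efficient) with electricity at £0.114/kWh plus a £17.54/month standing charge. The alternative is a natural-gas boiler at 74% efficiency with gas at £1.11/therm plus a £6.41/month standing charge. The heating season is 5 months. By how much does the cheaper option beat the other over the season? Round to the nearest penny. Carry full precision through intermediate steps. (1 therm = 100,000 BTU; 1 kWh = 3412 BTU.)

£1180.59

Heat load = 61.1 × 10⁶ BTU = 61,100,000 BTU
Gas: input = 61,100,000 / 0.74 = 82,567,568 BTU = 825.7 therm → 825.7 × £1.11 = £916.50; + 5 × £6.41 standing = £948.55
Electric: 61,100,000 BTU / 3412 = 17,910 kWh → × £0.114 = £2,041.44; + 5 × £17.54 standing = £2,129.14
Difference = |£948.55 − £2,129.14| = £1,180.59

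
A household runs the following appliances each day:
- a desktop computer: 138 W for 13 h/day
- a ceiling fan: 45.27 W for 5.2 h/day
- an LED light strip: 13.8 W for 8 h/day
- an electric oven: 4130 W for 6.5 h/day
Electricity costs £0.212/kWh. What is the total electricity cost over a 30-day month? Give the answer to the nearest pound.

£184

desktop computer: 138 W × 13 h × 30 d = 53,820 Wh = 53.82 kWh
ceiling fan: 45.27 W × 5.2 h × 30 d = 7,062 Wh = 7.062 kWh
LED light strip: 13.8 W × 8 h × 30 d = 3,312 Wh = 3.312 kWh
electric oven: 4130 W × 6.5 h × 30 d = 805,350 Wh = 805.4 kWh
Total energy = 53.82 + 7.062 + 3.312 + 805.4 = 869.5 kWh
Cost = 869.5 kWh × £0.212 = £184.34 ≈ £184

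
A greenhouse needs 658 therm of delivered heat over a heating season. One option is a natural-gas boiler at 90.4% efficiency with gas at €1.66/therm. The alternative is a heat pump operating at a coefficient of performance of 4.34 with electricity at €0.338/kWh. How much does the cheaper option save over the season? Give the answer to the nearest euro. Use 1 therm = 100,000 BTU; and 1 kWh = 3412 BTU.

Heat load = 658 therm × 100,000 = 65,800,000 BTU
Gas: input = 65,800,000 / 0.904 = 72,787,611 BTU = 727.9 therm → 727.9 × €1.66 = €1,208.27
Heat pump: 65,800,000 BTU / 3412 = 19,280 kWh heat; / 4.34 = 4,444 kWh in → × €0.338 = €1,501.91
Difference = |€1,208.27 − €1,501.91| = €293.64 ≈ €294

€294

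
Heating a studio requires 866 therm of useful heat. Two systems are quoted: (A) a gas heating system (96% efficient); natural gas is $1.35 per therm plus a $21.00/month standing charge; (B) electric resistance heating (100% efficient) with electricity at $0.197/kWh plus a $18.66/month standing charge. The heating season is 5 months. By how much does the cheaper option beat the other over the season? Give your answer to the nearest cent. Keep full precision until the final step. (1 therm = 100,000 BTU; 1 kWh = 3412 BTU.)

$3770.55

Heat load = 866 therm × 100,000 = 86,600,000 BTU
Gas: input = 86,600,000 / 0.96 = 90,208,333 BTU = 902.1 therm → 902.1 × $1.35 = $1,217.81; + 5 × $21.00 standing = $1,322.81
Electric: 86,600,000 BTU / 3412 = 25,380 kWh → × $0.197 = $5,000.06; + 5 × $18.66 standing = $5,093.36
Difference = |$1,322.81 − $5,093.36| = $3,770.55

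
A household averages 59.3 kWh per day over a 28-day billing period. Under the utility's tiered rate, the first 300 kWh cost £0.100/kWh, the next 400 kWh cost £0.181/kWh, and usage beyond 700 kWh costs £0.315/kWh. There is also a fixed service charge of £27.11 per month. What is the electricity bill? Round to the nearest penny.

£432.04

Usage = 59.3 kWh/day × 28 days = 1660.4 kWh
First 300 kWh × £0.100 = £30.00
Next 400 kWh × £0.181 = £72.40
Remaining 960.4 kWh × £0.315 = £302.53
Energy charge = £404.93; + service £27.11 = £432.04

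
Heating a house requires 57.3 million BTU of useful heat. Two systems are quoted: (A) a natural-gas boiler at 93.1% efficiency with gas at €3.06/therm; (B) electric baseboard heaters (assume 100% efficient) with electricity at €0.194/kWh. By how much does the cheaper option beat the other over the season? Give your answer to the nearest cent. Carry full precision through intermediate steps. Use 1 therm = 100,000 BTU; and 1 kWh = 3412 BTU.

€1374.64

Heat load = 57.3 × 10⁶ BTU = 57,300,000 BTU
Gas: input = 57,300,000 / 0.931 = 61,546,724 BTU = 615.5 therm → 615.5 × €3.06 = €1,883.33
Electric: 57,300,000 BTU / 3412 = 16,790 kWh → × €0.194 = €3,257.97
Difference = |€1,883.33 − €3,257.97| = €1,374.64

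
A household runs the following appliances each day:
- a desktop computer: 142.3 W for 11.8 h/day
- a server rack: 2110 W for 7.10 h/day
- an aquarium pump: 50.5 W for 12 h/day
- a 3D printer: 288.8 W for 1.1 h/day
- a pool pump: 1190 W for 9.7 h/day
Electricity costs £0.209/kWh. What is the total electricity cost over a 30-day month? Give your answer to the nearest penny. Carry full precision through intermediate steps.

desktop computer: 142.3 W × 11.8 h × 30 d = 50,374 Wh = 50.37 kWh
server rack: 2110 W × 7.10 h × 30 d = 449,430 Wh = 449.4 kWh
aquarium pump: 50.5 W × 12 h × 30 d = 18,180 Wh = 18.18 kWh
3D printer: 288.8 W × 1.1 h × 30 d = 9,530 Wh = 9.53 kWh
pool pump: 1190 W × 9.7 h × 30 d = 346,290 Wh = 346.3 kWh
Total energy = 50.37 + 449.4 + 18.18 + 9.53 + 346.3 = 873.8 kWh
Cost = 873.8 kWh × £0.209 = £182.63

£182.63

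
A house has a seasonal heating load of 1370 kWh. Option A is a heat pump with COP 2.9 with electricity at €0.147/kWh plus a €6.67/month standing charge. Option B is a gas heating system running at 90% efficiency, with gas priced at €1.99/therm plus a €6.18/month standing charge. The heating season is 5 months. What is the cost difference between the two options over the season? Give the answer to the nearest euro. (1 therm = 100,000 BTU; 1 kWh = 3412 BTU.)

Heat load = 1370 kWh × 3412 = 4,674,440 BTU
Gas: input = 4,674,440 / 0.90 = 5,193,822 BTU = 51.94 therm → 51.94 × €1.99 = €103.36; + 5 × €6.18 standing = €134.26
Heat pump: 4,674,440 BTU / 3412 = 1,370 kWh heat; / 2.9 = 472.4 kWh in → × €0.147 = €69.44; + 5 × €6.67 standing = €102.79
Difference = |€134.26 − €102.79| = €31.46 ≈ €31

€31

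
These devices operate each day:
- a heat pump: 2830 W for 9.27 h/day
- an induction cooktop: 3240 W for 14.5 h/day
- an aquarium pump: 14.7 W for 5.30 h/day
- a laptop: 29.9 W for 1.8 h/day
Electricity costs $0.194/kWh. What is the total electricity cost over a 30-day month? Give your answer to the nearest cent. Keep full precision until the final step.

$426.87

heat pump: 2830 W × 9.27 h × 30 d = 787,023 Wh = 787 kWh
induction cooktop: 3240 W × 14.5 h × 30 d = 1,409,400 Wh = 1,409 kWh
aquarium pump: 14.7 W × 5.30 h × 30 d = 2,337 Wh = 2.337 kWh
laptop: 29.9 W × 1.8 h × 30 d = 1,615 Wh = 1.615 kWh
Total energy = 787 + 1,409 + 2.337 + 1.615 = 2,200 kWh
Cost = 2,200 kWh × $0.194 = $426.87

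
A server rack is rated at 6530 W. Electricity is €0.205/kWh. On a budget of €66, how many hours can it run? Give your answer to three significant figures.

49.3 h

Energy budget = €66 / €0.205 per kWh = 322 kWh = 321,951 Wh
Runtime = 321,951 Wh / 6530 W = 49.3 h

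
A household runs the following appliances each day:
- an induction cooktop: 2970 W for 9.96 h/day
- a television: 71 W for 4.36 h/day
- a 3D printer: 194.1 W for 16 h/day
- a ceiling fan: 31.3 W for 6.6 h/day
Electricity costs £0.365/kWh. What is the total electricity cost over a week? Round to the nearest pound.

£85

induction cooktop: 2970 W × 9.96 h × 7 d = 207,068 Wh = 207.1 kWh
television: 71 W × 4.36 h × 7 d = 2,167 Wh = 2.167 kWh
3D printer: 194.1 W × 16 h × 7 d = 21,739 Wh = 21.74 kWh
ceiling fan: 31.3 W × 6.6 h × 7 d = 1,446 Wh = 1.446 kWh
Total energy = 207.1 + 2.167 + 21.74 + 1.446 = 232.4 kWh
Cost = 232.4 kWh × £0.365 = £84.83 ≈ £85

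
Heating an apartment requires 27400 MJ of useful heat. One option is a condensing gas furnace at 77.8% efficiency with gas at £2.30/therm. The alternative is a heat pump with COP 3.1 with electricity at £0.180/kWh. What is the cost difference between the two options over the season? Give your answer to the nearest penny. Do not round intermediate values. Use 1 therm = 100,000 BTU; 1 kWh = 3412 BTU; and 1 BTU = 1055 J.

£325.82

Heat load = 27400 MJ = 27,400,000,000 J / 1055 = 25,971,564 BTU
Gas: input = 25,971,564 / 0.778 = 33,382,473 BTU = 333.8 therm → 333.8 × £2.30 = £767.80
Heat pump: 25,971,564 BTU / 3412 = 7,612 kWh heat; / 3.1 = 2,455 kWh in → × £0.180 = £441.98
Difference = |£767.80 − £441.98| = £325.82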